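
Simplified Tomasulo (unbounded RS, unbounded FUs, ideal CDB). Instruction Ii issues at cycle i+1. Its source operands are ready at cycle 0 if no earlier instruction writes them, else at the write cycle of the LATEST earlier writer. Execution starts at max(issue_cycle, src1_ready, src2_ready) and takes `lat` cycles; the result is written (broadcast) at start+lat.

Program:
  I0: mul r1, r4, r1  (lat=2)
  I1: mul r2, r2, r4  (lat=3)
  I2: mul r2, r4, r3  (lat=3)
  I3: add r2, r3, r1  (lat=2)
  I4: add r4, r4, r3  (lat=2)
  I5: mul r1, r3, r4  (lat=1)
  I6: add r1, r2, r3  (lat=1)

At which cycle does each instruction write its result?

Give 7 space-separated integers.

I0 mul r1: issue@1 deps=(None,None) exec_start@1 write@3
I1 mul r2: issue@2 deps=(None,None) exec_start@2 write@5
I2 mul r2: issue@3 deps=(None,None) exec_start@3 write@6
I3 add r2: issue@4 deps=(None,0) exec_start@4 write@6
I4 add r4: issue@5 deps=(None,None) exec_start@5 write@7
I5 mul r1: issue@6 deps=(None,4) exec_start@7 write@8
I6 add r1: issue@7 deps=(3,None) exec_start@7 write@8

Answer: 3 5 6 6 7 8 8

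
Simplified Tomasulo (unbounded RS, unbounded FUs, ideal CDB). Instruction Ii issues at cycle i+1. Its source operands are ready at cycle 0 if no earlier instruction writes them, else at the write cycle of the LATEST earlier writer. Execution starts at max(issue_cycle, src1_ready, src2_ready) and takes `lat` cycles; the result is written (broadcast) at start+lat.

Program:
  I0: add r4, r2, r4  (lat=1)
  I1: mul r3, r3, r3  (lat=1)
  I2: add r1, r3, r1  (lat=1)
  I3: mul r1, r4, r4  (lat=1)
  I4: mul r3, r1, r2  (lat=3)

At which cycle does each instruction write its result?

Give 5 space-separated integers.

Answer: 2 3 4 5 8

Derivation:
I0 add r4: issue@1 deps=(None,None) exec_start@1 write@2
I1 mul r3: issue@2 deps=(None,None) exec_start@2 write@3
I2 add r1: issue@3 deps=(1,None) exec_start@3 write@4
I3 mul r1: issue@4 deps=(0,0) exec_start@4 write@5
I4 mul r3: issue@5 deps=(3,None) exec_start@5 write@8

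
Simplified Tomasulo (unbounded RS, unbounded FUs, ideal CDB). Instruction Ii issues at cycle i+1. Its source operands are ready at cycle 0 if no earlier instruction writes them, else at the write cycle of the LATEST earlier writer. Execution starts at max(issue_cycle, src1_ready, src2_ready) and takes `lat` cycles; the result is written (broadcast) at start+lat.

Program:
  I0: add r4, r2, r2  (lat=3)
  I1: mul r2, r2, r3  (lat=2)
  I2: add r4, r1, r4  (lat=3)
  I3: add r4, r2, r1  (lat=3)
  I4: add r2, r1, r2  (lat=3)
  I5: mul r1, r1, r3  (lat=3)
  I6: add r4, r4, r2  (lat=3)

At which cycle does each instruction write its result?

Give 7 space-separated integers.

I0 add r4: issue@1 deps=(None,None) exec_start@1 write@4
I1 mul r2: issue@2 deps=(None,None) exec_start@2 write@4
I2 add r4: issue@3 deps=(None,0) exec_start@4 write@7
I3 add r4: issue@4 deps=(1,None) exec_start@4 write@7
I4 add r2: issue@5 deps=(None,1) exec_start@5 write@8
I5 mul r1: issue@6 deps=(None,None) exec_start@6 write@9
I6 add r4: issue@7 deps=(3,4) exec_start@8 write@11

Answer: 4 4 7 7 8 9 11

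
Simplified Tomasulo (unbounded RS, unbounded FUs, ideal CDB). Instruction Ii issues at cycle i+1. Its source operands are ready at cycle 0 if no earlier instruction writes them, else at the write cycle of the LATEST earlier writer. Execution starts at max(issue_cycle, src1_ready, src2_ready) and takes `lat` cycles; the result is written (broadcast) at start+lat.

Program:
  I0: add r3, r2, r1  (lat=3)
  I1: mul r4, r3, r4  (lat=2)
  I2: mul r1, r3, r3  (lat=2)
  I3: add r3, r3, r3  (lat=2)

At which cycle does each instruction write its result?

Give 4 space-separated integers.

Answer: 4 6 6 6

Derivation:
I0 add r3: issue@1 deps=(None,None) exec_start@1 write@4
I1 mul r4: issue@2 deps=(0,None) exec_start@4 write@6
I2 mul r1: issue@3 deps=(0,0) exec_start@4 write@6
I3 add r3: issue@4 deps=(0,0) exec_start@4 write@6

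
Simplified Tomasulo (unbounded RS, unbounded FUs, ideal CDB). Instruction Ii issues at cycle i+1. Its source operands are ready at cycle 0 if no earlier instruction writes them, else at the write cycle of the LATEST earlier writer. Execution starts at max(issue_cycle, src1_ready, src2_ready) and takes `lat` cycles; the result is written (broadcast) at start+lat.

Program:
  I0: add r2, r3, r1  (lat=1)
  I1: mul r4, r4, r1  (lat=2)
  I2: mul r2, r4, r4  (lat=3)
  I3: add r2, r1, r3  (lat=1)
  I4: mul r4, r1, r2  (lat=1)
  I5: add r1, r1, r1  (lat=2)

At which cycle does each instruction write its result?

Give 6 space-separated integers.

I0 add r2: issue@1 deps=(None,None) exec_start@1 write@2
I1 mul r4: issue@2 deps=(None,None) exec_start@2 write@4
I2 mul r2: issue@3 deps=(1,1) exec_start@4 write@7
I3 add r2: issue@4 deps=(None,None) exec_start@4 write@5
I4 mul r4: issue@5 deps=(None,3) exec_start@5 write@6
I5 add r1: issue@6 deps=(None,None) exec_start@6 write@8

Answer: 2 4 7 5 6 8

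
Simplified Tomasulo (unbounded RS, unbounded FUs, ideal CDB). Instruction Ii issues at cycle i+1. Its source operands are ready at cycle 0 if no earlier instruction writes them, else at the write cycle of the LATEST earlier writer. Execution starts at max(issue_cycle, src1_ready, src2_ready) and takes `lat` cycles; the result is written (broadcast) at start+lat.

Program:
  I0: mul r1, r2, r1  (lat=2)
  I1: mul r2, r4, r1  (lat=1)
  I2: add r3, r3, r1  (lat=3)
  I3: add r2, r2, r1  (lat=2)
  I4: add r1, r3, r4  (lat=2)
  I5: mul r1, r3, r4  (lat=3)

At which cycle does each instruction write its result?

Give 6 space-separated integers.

Answer: 3 4 6 6 8 9

Derivation:
I0 mul r1: issue@1 deps=(None,None) exec_start@1 write@3
I1 mul r2: issue@2 deps=(None,0) exec_start@3 write@4
I2 add r3: issue@3 deps=(None,0) exec_start@3 write@6
I3 add r2: issue@4 deps=(1,0) exec_start@4 write@6
I4 add r1: issue@5 deps=(2,None) exec_start@6 write@8
I5 mul r1: issue@6 deps=(2,None) exec_start@6 write@9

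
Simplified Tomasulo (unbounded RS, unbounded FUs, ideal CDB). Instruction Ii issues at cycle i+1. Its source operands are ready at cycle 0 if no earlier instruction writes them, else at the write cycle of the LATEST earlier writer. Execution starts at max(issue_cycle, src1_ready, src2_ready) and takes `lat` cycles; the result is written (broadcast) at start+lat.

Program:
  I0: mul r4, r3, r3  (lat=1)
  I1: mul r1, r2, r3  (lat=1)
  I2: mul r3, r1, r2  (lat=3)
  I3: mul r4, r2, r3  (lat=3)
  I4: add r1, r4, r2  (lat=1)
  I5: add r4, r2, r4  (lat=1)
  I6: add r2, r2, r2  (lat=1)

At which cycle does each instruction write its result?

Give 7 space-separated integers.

I0 mul r4: issue@1 deps=(None,None) exec_start@1 write@2
I1 mul r1: issue@2 deps=(None,None) exec_start@2 write@3
I2 mul r3: issue@3 deps=(1,None) exec_start@3 write@6
I3 mul r4: issue@4 deps=(None,2) exec_start@6 write@9
I4 add r1: issue@5 deps=(3,None) exec_start@9 write@10
I5 add r4: issue@6 deps=(None,3) exec_start@9 write@10
I6 add r2: issue@7 deps=(None,None) exec_start@7 write@8

Answer: 2 3 6 9 10 10 8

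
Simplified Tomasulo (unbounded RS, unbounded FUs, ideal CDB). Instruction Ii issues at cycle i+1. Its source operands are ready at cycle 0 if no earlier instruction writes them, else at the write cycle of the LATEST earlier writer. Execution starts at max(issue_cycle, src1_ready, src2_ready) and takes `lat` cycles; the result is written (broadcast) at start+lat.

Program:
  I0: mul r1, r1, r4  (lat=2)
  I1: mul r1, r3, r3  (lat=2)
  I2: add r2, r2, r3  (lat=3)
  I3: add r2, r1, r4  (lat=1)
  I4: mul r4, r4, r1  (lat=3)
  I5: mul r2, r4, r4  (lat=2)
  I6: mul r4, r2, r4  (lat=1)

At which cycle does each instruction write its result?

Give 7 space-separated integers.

I0 mul r1: issue@1 deps=(None,None) exec_start@1 write@3
I1 mul r1: issue@2 deps=(None,None) exec_start@2 write@4
I2 add r2: issue@3 deps=(None,None) exec_start@3 write@6
I3 add r2: issue@4 deps=(1,None) exec_start@4 write@5
I4 mul r4: issue@5 deps=(None,1) exec_start@5 write@8
I5 mul r2: issue@6 deps=(4,4) exec_start@8 write@10
I6 mul r4: issue@7 deps=(5,4) exec_start@10 write@11

Answer: 3 4 6 5 8 10 11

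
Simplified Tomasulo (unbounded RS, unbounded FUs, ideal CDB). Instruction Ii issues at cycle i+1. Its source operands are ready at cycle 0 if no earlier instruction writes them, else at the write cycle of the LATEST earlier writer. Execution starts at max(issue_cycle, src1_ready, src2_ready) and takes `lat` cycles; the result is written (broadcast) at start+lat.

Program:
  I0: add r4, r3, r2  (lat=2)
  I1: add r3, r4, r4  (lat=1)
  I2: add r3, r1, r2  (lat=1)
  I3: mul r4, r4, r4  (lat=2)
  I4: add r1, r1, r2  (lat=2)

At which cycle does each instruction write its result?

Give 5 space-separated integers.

I0 add r4: issue@1 deps=(None,None) exec_start@1 write@3
I1 add r3: issue@2 deps=(0,0) exec_start@3 write@4
I2 add r3: issue@3 deps=(None,None) exec_start@3 write@4
I3 mul r4: issue@4 deps=(0,0) exec_start@4 write@6
I4 add r1: issue@5 deps=(None,None) exec_start@5 write@7

Answer: 3 4 4 6 7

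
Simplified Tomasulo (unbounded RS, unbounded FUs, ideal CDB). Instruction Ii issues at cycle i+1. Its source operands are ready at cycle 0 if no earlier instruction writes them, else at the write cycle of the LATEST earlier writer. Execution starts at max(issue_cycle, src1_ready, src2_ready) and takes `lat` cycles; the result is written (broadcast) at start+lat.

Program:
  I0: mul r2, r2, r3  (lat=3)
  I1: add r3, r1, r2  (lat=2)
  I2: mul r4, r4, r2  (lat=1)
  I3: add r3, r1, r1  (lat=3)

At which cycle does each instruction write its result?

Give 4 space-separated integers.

Answer: 4 6 5 7

Derivation:
I0 mul r2: issue@1 deps=(None,None) exec_start@1 write@4
I1 add r3: issue@2 deps=(None,0) exec_start@4 write@6
I2 mul r4: issue@3 deps=(None,0) exec_start@4 write@5
I3 add r3: issue@4 deps=(None,None) exec_start@4 write@7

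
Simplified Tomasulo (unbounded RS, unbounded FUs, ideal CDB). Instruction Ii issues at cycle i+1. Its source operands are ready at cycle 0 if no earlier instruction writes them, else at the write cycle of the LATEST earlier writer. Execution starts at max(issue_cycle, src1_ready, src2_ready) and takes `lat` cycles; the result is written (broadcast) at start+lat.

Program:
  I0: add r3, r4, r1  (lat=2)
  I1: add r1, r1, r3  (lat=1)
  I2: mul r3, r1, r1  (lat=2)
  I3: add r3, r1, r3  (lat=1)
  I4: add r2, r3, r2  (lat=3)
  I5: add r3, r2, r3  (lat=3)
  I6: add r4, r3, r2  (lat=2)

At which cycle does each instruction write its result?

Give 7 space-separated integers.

Answer: 3 4 6 7 10 13 15

Derivation:
I0 add r3: issue@1 deps=(None,None) exec_start@1 write@3
I1 add r1: issue@2 deps=(None,0) exec_start@3 write@4
I2 mul r3: issue@3 deps=(1,1) exec_start@4 write@6
I3 add r3: issue@4 deps=(1,2) exec_start@6 write@7
I4 add r2: issue@5 deps=(3,None) exec_start@7 write@10
I5 add r3: issue@6 deps=(4,3) exec_start@10 write@13
I6 add r4: issue@7 deps=(5,4) exec_start@13 write@15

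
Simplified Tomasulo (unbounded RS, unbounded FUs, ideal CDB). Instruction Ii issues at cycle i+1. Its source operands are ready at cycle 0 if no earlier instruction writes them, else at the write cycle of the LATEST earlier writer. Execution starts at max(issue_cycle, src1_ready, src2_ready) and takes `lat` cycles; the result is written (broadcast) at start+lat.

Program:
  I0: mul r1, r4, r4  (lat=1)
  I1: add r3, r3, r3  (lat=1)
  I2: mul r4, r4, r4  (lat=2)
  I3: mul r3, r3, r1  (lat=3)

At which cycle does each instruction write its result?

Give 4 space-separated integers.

I0 mul r1: issue@1 deps=(None,None) exec_start@1 write@2
I1 add r3: issue@2 deps=(None,None) exec_start@2 write@3
I2 mul r4: issue@3 deps=(None,None) exec_start@3 write@5
I3 mul r3: issue@4 deps=(1,0) exec_start@4 write@7

Answer: 2 3 5 7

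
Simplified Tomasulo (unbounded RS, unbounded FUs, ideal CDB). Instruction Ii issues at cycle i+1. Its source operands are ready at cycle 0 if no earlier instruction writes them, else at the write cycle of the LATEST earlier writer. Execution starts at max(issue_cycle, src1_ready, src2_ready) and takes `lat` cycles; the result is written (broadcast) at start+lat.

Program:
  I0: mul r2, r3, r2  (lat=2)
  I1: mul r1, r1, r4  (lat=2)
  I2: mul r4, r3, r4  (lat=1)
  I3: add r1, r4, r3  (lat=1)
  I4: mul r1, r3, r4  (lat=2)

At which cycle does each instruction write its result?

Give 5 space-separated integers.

I0 mul r2: issue@1 deps=(None,None) exec_start@1 write@3
I1 mul r1: issue@2 deps=(None,None) exec_start@2 write@4
I2 mul r4: issue@3 deps=(None,None) exec_start@3 write@4
I3 add r1: issue@4 deps=(2,None) exec_start@4 write@5
I4 mul r1: issue@5 deps=(None,2) exec_start@5 write@7

Answer: 3 4 4 5 7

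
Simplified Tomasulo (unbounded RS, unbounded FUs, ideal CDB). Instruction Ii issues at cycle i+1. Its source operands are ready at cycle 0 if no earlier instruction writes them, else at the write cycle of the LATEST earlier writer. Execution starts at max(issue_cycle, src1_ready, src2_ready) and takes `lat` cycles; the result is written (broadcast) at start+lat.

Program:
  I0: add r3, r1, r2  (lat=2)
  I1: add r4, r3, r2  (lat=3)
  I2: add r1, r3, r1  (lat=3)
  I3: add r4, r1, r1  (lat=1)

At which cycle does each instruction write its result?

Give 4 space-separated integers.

Answer: 3 6 6 7

Derivation:
I0 add r3: issue@1 deps=(None,None) exec_start@1 write@3
I1 add r4: issue@2 deps=(0,None) exec_start@3 write@6
I2 add r1: issue@3 deps=(0,None) exec_start@3 write@6
I3 add r4: issue@4 deps=(2,2) exec_start@6 write@7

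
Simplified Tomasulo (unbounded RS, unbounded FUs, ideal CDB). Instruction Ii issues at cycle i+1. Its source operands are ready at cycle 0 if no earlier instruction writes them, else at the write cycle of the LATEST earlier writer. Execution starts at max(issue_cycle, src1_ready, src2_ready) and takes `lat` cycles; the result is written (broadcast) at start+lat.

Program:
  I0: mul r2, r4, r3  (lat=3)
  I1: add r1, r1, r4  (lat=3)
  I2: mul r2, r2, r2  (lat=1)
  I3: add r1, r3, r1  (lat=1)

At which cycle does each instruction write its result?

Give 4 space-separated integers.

I0 mul r2: issue@1 deps=(None,None) exec_start@1 write@4
I1 add r1: issue@2 deps=(None,None) exec_start@2 write@5
I2 mul r2: issue@3 deps=(0,0) exec_start@4 write@5
I3 add r1: issue@4 deps=(None,1) exec_start@5 write@6

Answer: 4 5 5 6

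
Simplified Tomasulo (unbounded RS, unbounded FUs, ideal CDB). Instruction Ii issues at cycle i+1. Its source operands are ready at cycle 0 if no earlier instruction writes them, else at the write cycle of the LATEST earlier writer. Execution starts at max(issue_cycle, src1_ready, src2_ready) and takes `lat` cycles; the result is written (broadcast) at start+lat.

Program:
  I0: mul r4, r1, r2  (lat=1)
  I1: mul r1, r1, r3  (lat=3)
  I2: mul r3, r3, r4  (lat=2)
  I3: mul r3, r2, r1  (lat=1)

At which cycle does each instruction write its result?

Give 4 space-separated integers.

I0 mul r4: issue@1 deps=(None,None) exec_start@1 write@2
I1 mul r1: issue@2 deps=(None,None) exec_start@2 write@5
I2 mul r3: issue@3 deps=(None,0) exec_start@3 write@5
I3 mul r3: issue@4 deps=(None,1) exec_start@5 write@6

Answer: 2 5 5 6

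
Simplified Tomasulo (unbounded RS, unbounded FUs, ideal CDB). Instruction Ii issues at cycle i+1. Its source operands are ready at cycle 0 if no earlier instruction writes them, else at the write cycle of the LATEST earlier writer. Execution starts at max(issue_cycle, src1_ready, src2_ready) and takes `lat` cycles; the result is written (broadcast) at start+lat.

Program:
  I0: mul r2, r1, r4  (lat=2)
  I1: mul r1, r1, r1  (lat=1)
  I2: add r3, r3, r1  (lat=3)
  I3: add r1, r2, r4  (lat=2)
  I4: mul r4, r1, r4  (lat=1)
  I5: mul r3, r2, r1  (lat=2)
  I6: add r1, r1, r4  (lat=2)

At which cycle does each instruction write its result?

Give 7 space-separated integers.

Answer: 3 3 6 6 7 8 9

Derivation:
I0 mul r2: issue@1 deps=(None,None) exec_start@1 write@3
I1 mul r1: issue@2 deps=(None,None) exec_start@2 write@3
I2 add r3: issue@3 deps=(None,1) exec_start@3 write@6
I3 add r1: issue@4 deps=(0,None) exec_start@4 write@6
I4 mul r4: issue@5 deps=(3,None) exec_start@6 write@7
I5 mul r3: issue@6 deps=(0,3) exec_start@6 write@8
I6 add r1: issue@7 deps=(3,4) exec_start@7 write@9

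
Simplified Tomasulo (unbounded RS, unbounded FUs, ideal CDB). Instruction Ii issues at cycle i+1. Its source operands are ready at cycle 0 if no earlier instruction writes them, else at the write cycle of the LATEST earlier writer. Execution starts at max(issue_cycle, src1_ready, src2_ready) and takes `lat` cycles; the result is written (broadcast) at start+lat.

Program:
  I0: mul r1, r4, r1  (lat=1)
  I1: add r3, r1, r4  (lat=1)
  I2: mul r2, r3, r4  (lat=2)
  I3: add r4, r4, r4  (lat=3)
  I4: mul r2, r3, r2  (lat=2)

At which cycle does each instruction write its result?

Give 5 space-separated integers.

I0 mul r1: issue@1 deps=(None,None) exec_start@1 write@2
I1 add r3: issue@2 deps=(0,None) exec_start@2 write@3
I2 mul r2: issue@3 deps=(1,None) exec_start@3 write@5
I3 add r4: issue@4 deps=(None,None) exec_start@4 write@7
I4 mul r2: issue@5 deps=(1,2) exec_start@5 write@7

Answer: 2 3 5 7 7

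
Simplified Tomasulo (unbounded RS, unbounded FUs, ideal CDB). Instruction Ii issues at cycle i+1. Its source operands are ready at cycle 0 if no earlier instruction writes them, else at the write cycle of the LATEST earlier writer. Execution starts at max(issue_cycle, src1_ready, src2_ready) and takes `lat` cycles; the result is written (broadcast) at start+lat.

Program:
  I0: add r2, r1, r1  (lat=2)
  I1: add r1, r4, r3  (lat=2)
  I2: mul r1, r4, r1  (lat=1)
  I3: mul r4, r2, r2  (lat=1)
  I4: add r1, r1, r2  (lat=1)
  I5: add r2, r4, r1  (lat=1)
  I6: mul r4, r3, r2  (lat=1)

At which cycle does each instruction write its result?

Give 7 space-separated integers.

Answer: 3 4 5 5 6 7 8

Derivation:
I0 add r2: issue@1 deps=(None,None) exec_start@1 write@3
I1 add r1: issue@2 deps=(None,None) exec_start@2 write@4
I2 mul r1: issue@3 deps=(None,1) exec_start@4 write@5
I3 mul r4: issue@4 deps=(0,0) exec_start@4 write@5
I4 add r1: issue@5 deps=(2,0) exec_start@5 write@6
I5 add r2: issue@6 deps=(3,4) exec_start@6 write@7
I6 mul r4: issue@7 deps=(None,5) exec_start@7 write@8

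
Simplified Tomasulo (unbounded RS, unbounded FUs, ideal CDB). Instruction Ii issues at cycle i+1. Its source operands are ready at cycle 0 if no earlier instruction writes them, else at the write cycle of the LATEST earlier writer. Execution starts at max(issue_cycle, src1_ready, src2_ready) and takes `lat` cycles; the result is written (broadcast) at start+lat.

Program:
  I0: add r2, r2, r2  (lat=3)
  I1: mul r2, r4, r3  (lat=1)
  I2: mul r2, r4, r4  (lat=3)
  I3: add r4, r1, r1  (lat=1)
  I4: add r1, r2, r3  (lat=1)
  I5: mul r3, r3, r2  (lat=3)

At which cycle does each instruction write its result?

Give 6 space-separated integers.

Answer: 4 3 6 5 7 9

Derivation:
I0 add r2: issue@1 deps=(None,None) exec_start@1 write@4
I1 mul r2: issue@2 deps=(None,None) exec_start@2 write@3
I2 mul r2: issue@3 deps=(None,None) exec_start@3 write@6
I3 add r4: issue@4 deps=(None,None) exec_start@4 write@5
I4 add r1: issue@5 deps=(2,None) exec_start@6 write@7
I5 mul r3: issue@6 deps=(None,2) exec_start@6 write@9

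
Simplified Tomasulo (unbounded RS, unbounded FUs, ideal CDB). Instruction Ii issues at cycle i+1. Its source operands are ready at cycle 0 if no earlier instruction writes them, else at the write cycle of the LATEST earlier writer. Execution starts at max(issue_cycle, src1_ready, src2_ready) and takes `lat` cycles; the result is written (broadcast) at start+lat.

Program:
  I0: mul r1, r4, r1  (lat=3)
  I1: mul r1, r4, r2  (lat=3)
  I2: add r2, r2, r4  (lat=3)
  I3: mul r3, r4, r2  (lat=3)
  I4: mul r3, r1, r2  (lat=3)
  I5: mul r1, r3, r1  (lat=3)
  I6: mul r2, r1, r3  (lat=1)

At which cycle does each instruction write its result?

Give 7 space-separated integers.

I0 mul r1: issue@1 deps=(None,None) exec_start@1 write@4
I1 mul r1: issue@2 deps=(None,None) exec_start@2 write@5
I2 add r2: issue@3 deps=(None,None) exec_start@3 write@6
I3 mul r3: issue@4 deps=(None,2) exec_start@6 write@9
I4 mul r3: issue@5 deps=(1,2) exec_start@6 write@9
I5 mul r1: issue@6 deps=(4,1) exec_start@9 write@12
I6 mul r2: issue@7 deps=(5,4) exec_start@12 write@13

Answer: 4 5 6 9 9 12 13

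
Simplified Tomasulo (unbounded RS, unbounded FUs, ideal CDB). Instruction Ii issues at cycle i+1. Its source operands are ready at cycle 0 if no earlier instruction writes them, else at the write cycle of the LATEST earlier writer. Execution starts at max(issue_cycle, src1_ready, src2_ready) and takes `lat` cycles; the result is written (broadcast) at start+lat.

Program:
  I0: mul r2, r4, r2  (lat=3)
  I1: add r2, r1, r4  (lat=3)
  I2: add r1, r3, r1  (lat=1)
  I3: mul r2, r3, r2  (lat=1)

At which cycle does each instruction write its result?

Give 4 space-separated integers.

I0 mul r2: issue@1 deps=(None,None) exec_start@1 write@4
I1 add r2: issue@2 deps=(None,None) exec_start@2 write@5
I2 add r1: issue@3 deps=(None,None) exec_start@3 write@4
I3 mul r2: issue@4 deps=(None,1) exec_start@5 write@6

Answer: 4 5 4 6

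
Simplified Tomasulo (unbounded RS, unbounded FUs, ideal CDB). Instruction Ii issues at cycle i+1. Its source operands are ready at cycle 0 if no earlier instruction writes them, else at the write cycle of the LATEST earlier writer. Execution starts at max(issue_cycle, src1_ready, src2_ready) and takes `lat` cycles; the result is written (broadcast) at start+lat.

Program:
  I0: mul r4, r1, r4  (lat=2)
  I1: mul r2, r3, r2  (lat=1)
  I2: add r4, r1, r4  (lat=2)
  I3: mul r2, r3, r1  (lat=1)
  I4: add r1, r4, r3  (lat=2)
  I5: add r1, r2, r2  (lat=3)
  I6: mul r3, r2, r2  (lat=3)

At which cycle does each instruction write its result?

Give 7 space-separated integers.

I0 mul r4: issue@1 deps=(None,None) exec_start@1 write@3
I1 mul r2: issue@2 deps=(None,None) exec_start@2 write@3
I2 add r4: issue@3 deps=(None,0) exec_start@3 write@5
I3 mul r2: issue@4 deps=(None,None) exec_start@4 write@5
I4 add r1: issue@5 deps=(2,None) exec_start@5 write@7
I5 add r1: issue@6 deps=(3,3) exec_start@6 write@9
I6 mul r3: issue@7 deps=(3,3) exec_start@7 write@10

Answer: 3 3 5 5 7 9 10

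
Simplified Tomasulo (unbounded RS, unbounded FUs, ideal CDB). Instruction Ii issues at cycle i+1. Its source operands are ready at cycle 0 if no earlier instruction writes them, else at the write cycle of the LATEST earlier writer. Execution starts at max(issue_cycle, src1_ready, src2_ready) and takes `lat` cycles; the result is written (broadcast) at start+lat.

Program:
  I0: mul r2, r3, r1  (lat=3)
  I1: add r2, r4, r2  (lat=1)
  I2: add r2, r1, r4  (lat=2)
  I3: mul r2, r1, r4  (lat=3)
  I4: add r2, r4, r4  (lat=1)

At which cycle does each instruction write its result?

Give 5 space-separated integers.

I0 mul r2: issue@1 deps=(None,None) exec_start@1 write@4
I1 add r2: issue@2 deps=(None,0) exec_start@4 write@5
I2 add r2: issue@3 deps=(None,None) exec_start@3 write@5
I3 mul r2: issue@4 deps=(None,None) exec_start@4 write@7
I4 add r2: issue@5 deps=(None,None) exec_start@5 write@6

Answer: 4 5 5 7 6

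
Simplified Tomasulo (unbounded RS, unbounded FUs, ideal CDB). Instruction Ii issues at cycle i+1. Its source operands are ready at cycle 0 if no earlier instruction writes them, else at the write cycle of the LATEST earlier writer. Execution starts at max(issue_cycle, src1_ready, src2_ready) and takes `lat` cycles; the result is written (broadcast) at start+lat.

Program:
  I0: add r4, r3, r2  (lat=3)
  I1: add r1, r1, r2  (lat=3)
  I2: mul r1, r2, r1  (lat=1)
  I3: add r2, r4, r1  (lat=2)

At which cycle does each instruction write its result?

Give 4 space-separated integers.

Answer: 4 5 6 8

Derivation:
I0 add r4: issue@1 deps=(None,None) exec_start@1 write@4
I1 add r1: issue@2 deps=(None,None) exec_start@2 write@5
I2 mul r1: issue@3 deps=(None,1) exec_start@5 write@6
I3 add r2: issue@4 deps=(0,2) exec_start@6 write@8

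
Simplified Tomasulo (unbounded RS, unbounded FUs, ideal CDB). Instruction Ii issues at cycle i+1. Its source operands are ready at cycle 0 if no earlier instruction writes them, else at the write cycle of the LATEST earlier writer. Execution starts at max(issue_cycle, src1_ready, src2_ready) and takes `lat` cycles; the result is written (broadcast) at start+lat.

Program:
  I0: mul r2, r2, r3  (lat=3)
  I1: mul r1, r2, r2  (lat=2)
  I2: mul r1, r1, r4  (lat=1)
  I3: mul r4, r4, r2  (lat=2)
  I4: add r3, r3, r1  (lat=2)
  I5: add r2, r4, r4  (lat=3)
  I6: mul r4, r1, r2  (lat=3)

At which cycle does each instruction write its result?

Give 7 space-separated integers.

I0 mul r2: issue@1 deps=(None,None) exec_start@1 write@4
I1 mul r1: issue@2 deps=(0,0) exec_start@4 write@6
I2 mul r1: issue@3 deps=(1,None) exec_start@6 write@7
I3 mul r4: issue@4 deps=(None,0) exec_start@4 write@6
I4 add r3: issue@5 deps=(None,2) exec_start@7 write@9
I5 add r2: issue@6 deps=(3,3) exec_start@6 write@9
I6 mul r4: issue@7 deps=(2,5) exec_start@9 write@12

Answer: 4 6 7 6 9 9 12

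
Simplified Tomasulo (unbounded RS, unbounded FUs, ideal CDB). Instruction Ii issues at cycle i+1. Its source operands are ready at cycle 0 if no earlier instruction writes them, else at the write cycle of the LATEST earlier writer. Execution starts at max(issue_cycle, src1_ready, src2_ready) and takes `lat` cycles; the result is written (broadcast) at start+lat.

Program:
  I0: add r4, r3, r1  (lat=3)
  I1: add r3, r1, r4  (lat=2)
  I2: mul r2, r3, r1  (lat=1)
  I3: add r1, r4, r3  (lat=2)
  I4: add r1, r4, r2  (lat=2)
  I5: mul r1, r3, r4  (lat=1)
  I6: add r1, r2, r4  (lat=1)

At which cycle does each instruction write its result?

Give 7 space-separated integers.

Answer: 4 6 7 8 9 7 8

Derivation:
I0 add r4: issue@1 deps=(None,None) exec_start@1 write@4
I1 add r3: issue@2 deps=(None,0) exec_start@4 write@6
I2 mul r2: issue@3 deps=(1,None) exec_start@6 write@7
I3 add r1: issue@4 deps=(0,1) exec_start@6 write@8
I4 add r1: issue@5 deps=(0,2) exec_start@7 write@9
I5 mul r1: issue@6 deps=(1,0) exec_start@6 write@7
I6 add r1: issue@7 deps=(2,0) exec_start@7 write@8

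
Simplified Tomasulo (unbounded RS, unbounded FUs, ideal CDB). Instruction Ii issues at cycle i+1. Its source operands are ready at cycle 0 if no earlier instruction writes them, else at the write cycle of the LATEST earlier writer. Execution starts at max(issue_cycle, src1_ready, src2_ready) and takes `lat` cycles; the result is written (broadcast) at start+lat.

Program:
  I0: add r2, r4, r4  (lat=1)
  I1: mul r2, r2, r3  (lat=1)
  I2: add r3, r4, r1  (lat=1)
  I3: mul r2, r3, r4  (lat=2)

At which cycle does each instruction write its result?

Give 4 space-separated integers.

Answer: 2 3 4 6

Derivation:
I0 add r2: issue@1 deps=(None,None) exec_start@1 write@2
I1 mul r2: issue@2 deps=(0,None) exec_start@2 write@3
I2 add r3: issue@3 deps=(None,None) exec_start@3 write@4
I3 mul r2: issue@4 deps=(2,None) exec_start@4 write@6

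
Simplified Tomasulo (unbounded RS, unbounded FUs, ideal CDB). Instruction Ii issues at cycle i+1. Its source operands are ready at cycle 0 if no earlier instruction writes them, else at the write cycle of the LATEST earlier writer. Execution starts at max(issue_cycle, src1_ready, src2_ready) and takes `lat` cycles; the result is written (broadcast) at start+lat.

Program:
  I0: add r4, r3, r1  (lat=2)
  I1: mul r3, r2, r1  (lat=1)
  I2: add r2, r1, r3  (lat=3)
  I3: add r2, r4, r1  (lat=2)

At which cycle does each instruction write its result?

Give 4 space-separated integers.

Answer: 3 3 6 6

Derivation:
I0 add r4: issue@1 deps=(None,None) exec_start@1 write@3
I1 mul r3: issue@2 deps=(None,None) exec_start@2 write@3
I2 add r2: issue@3 deps=(None,1) exec_start@3 write@6
I3 add r2: issue@4 deps=(0,None) exec_start@4 write@6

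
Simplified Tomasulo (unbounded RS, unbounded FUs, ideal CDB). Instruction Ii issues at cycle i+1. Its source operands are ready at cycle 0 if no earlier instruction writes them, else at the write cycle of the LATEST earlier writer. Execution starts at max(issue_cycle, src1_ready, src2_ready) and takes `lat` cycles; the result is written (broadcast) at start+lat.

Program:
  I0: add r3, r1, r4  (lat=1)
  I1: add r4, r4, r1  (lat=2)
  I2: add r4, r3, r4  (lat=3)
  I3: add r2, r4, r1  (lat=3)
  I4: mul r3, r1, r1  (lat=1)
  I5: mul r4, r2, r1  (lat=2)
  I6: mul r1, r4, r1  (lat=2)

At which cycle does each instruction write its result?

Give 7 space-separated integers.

Answer: 2 4 7 10 6 12 14

Derivation:
I0 add r3: issue@1 deps=(None,None) exec_start@1 write@2
I1 add r4: issue@2 deps=(None,None) exec_start@2 write@4
I2 add r4: issue@3 deps=(0,1) exec_start@4 write@7
I3 add r2: issue@4 deps=(2,None) exec_start@7 write@10
I4 mul r3: issue@5 deps=(None,None) exec_start@5 write@6
I5 mul r4: issue@6 deps=(3,None) exec_start@10 write@12
I6 mul r1: issue@7 deps=(5,None) exec_start@12 write@14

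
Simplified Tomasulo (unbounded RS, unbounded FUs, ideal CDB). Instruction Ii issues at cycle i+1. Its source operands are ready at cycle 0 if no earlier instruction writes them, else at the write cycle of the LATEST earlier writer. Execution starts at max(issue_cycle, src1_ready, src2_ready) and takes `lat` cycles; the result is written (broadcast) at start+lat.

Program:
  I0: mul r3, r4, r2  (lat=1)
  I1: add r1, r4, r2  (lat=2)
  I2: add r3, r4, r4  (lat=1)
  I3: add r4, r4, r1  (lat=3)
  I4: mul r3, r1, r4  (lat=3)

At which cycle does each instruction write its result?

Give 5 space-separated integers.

Answer: 2 4 4 7 10

Derivation:
I0 mul r3: issue@1 deps=(None,None) exec_start@1 write@2
I1 add r1: issue@2 deps=(None,None) exec_start@2 write@4
I2 add r3: issue@3 deps=(None,None) exec_start@3 write@4
I3 add r4: issue@4 deps=(None,1) exec_start@4 write@7
I4 mul r3: issue@5 deps=(1,3) exec_start@7 write@10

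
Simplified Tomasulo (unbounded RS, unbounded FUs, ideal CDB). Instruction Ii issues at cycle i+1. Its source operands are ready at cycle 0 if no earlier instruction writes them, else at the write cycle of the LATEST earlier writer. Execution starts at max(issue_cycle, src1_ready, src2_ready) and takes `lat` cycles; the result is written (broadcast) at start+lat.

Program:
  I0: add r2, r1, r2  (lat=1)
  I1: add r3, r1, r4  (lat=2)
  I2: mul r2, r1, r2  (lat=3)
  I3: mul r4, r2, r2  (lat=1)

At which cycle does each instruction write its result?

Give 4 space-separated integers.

Answer: 2 4 6 7

Derivation:
I0 add r2: issue@1 deps=(None,None) exec_start@1 write@2
I1 add r3: issue@2 deps=(None,None) exec_start@2 write@4
I2 mul r2: issue@3 deps=(None,0) exec_start@3 write@6
I3 mul r4: issue@4 deps=(2,2) exec_start@6 write@7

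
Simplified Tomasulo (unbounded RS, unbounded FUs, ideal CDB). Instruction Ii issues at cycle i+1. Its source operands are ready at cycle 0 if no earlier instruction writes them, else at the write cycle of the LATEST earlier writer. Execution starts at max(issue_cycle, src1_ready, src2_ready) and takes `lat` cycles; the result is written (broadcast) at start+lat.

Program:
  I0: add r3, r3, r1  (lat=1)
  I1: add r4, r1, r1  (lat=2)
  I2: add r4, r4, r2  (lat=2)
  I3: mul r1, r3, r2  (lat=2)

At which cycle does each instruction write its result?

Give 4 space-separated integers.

Answer: 2 4 6 6

Derivation:
I0 add r3: issue@1 deps=(None,None) exec_start@1 write@2
I1 add r4: issue@2 deps=(None,None) exec_start@2 write@4
I2 add r4: issue@3 deps=(1,None) exec_start@4 write@6
I3 mul r1: issue@4 deps=(0,None) exec_start@4 write@6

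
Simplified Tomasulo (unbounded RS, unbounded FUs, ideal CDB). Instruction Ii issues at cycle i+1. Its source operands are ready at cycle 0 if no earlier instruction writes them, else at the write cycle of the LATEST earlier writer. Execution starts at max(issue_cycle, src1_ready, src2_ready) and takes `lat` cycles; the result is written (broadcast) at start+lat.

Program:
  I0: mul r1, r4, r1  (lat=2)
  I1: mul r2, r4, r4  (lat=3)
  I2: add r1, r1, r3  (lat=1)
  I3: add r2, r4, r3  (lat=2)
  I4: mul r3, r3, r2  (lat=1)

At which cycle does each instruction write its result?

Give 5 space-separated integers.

Answer: 3 5 4 6 7

Derivation:
I0 mul r1: issue@1 deps=(None,None) exec_start@1 write@3
I1 mul r2: issue@2 deps=(None,None) exec_start@2 write@5
I2 add r1: issue@3 deps=(0,None) exec_start@3 write@4
I3 add r2: issue@4 deps=(None,None) exec_start@4 write@6
I4 mul r3: issue@5 deps=(None,3) exec_start@6 write@7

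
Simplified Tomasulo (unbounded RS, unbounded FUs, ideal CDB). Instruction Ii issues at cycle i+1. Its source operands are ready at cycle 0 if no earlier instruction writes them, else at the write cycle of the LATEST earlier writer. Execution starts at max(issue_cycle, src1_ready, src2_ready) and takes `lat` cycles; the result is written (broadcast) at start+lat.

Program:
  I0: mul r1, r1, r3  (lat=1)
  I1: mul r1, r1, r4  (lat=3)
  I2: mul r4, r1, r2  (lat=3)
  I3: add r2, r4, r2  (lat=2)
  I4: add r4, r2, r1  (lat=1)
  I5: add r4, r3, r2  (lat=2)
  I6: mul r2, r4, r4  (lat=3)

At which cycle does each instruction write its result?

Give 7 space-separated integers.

Answer: 2 5 8 10 11 12 15

Derivation:
I0 mul r1: issue@1 deps=(None,None) exec_start@1 write@2
I1 mul r1: issue@2 deps=(0,None) exec_start@2 write@5
I2 mul r4: issue@3 deps=(1,None) exec_start@5 write@8
I3 add r2: issue@4 deps=(2,None) exec_start@8 write@10
I4 add r4: issue@5 deps=(3,1) exec_start@10 write@11
I5 add r4: issue@6 deps=(None,3) exec_start@10 write@12
I6 mul r2: issue@7 deps=(5,5) exec_start@12 write@15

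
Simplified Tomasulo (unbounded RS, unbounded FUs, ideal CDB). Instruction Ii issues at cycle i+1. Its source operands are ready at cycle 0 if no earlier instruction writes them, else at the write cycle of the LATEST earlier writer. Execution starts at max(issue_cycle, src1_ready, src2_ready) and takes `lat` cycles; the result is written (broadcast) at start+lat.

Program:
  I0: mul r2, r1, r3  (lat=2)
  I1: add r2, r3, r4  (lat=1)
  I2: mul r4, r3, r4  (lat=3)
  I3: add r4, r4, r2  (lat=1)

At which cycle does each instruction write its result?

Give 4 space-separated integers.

Answer: 3 3 6 7

Derivation:
I0 mul r2: issue@1 deps=(None,None) exec_start@1 write@3
I1 add r2: issue@2 deps=(None,None) exec_start@2 write@3
I2 mul r4: issue@3 deps=(None,None) exec_start@3 write@6
I3 add r4: issue@4 deps=(2,1) exec_start@6 write@7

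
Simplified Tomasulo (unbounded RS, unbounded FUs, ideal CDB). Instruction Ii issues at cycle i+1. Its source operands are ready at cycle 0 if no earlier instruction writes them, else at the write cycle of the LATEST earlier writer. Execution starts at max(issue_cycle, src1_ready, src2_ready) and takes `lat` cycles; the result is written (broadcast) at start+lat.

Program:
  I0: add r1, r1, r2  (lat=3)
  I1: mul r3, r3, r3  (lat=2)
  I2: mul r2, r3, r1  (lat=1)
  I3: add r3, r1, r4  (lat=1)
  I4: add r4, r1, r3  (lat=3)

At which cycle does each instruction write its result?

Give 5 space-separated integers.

I0 add r1: issue@1 deps=(None,None) exec_start@1 write@4
I1 mul r3: issue@2 deps=(None,None) exec_start@2 write@4
I2 mul r2: issue@3 deps=(1,0) exec_start@4 write@5
I3 add r3: issue@4 deps=(0,None) exec_start@4 write@5
I4 add r4: issue@5 deps=(0,3) exec_start@5 write@8

Answer: 4 4 5 5 8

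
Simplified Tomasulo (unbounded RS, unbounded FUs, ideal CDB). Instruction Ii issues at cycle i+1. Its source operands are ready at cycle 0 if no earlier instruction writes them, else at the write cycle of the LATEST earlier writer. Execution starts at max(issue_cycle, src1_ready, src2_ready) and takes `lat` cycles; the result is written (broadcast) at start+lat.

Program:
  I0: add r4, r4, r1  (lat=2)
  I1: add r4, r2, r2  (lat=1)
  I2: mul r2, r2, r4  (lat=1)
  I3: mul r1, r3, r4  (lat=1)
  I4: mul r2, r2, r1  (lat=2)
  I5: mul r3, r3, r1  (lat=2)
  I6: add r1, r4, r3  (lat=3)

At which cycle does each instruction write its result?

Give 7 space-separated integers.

Answer: 3 3 4 5 7 8 11

Derivation:
I0 add r4: issue@1 deps=(None,None) exec_start@1 write@3
I1 add r4: issue@2 deps=(None,None) exec_start@2 write@3
I2 mul r2: issue@3 deps=(None,1) exec_start@3 write@4
I3 mul r1: issue@4 deps=(None,1) exec_start@4 write@5
I4 mul r2: issue@5 deps=(2,3) exec_start@5 write@7
I5 mul r3: issue@6 deps=(None,3) exec_start@6 write@8
I6 add r1: issue@7 deps=(1,5) exec_start@8 write@11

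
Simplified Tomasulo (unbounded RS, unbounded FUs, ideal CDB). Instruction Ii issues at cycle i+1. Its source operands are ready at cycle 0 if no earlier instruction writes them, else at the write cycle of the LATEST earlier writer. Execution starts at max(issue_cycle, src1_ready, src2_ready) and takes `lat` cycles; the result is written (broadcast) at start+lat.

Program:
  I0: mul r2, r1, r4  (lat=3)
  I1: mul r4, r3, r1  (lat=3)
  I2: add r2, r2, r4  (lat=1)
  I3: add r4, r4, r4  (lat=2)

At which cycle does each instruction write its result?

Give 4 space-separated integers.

I0 mul r2: issue@1 deps=(None,None) exec_start@1 write@4
I1 mul r4: issue@2 deps=(None,None) exec_start@2 write@5
I2 add r2: issue@3 deps=(0,1) exec_start@5 write@6
I3 add r4: issue@4 deps=(1,1) exec_start@5 write@7

Answer: 4 5 6 7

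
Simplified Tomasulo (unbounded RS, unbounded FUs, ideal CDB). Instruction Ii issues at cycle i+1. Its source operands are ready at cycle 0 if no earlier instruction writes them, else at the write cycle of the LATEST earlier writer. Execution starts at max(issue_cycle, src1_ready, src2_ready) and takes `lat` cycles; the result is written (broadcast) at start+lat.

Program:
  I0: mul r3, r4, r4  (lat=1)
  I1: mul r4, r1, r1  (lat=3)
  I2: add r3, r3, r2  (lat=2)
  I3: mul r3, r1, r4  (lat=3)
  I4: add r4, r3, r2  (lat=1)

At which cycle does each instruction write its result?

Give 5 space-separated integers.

I0 mul r3: issue@1 deps=(None,None) exec_start@1 write@2
I1 mul r4: issue@2 deps=(None,None) exec_start@2 write@5
I2 add r3: issue@3 deps=(0,None) exec_start@3 write@5
I3 mul r3: issue@4 deps=(None,1) exec_start@5 write@8
I4 add r4: issue@5 deps=(3,None) exec_start@8 write@9

Answer: 2 5 5 8 9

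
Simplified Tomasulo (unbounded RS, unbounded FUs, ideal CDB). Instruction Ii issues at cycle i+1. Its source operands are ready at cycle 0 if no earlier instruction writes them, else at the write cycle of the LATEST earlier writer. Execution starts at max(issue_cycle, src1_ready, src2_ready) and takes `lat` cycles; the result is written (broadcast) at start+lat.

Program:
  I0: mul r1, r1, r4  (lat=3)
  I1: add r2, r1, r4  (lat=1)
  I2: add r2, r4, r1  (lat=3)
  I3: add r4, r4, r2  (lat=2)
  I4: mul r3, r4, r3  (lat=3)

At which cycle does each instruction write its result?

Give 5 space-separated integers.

Answer: 4 5 7 9 12

Derivation:
I0 mul r1: issue@1 deps=(None,None) exec_start@1 write@4
I1 add r2: issue@2 deps=(0,None) exec_start@4 write@5
I2 add r2: issue@3 deps=(None,0) exec_start@4 write@7
I3 add r4: issue@4 deps=(None,2) exec_start@7 write@9
I4 mul r3: issue@5 deps=(3,None) exec_start@9 write@12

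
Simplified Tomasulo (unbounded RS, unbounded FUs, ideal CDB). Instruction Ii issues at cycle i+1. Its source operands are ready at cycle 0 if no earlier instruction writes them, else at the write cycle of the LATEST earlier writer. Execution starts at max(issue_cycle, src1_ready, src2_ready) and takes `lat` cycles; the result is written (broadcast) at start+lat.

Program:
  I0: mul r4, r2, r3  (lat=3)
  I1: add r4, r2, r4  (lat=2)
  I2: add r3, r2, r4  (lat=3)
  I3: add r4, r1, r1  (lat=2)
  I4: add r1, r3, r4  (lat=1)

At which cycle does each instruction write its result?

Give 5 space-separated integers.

Answer: 4 6 9 6 10

Derivation:
I0 mul r4: issue@1 deps=(None,None) exec_start@1 write@4
I1 add r4: issue@2 deps=(None,0) exec_start@4 write@6
I2 add r3: issue@3 deps=(None,1) exec_start@6 write@9
I3 add r4: issue@4 deps=(None,None) exec_start@4 write@6
I4 add r1: issue@5 deps=(2,3) exec_start@9 write@10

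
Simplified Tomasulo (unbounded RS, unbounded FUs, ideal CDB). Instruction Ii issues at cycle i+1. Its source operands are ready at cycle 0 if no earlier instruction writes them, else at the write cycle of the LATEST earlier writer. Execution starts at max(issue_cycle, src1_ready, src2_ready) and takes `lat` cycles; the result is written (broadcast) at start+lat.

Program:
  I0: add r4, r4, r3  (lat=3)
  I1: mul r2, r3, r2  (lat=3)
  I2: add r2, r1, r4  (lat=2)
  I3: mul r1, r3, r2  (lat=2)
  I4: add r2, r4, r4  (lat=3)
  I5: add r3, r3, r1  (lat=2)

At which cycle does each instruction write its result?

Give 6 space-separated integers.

I0 add r4: issue@1 deps=(None,None) exec_start@1 write@4
I1 mul r2: issue@2 deps=(None,None) exec_start@2 write@5
I2 add r2: issue@3 deps=(None,0) exec_start@4 write@6
I3 mul r1: issue@4 deps=(None,2) exec_start@6 write@8
I4 add r2: issue@5 deps=(0,0) exec_start@5 write@8
I5 add r3: issue@6 deps=(None,3) exec_start@8 write@10

Answer: 4 5 6 8 8 10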